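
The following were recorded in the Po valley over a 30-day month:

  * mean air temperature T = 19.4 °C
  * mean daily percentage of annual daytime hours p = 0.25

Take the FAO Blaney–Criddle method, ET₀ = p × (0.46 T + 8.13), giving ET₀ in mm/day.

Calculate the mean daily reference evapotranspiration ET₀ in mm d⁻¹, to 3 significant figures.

4.26 mm d⁻¹

ET₀ = 0.25 × (0.46 × 19.4 + 8.13) = 0.25 × 17.054 = 4.2635 mm/d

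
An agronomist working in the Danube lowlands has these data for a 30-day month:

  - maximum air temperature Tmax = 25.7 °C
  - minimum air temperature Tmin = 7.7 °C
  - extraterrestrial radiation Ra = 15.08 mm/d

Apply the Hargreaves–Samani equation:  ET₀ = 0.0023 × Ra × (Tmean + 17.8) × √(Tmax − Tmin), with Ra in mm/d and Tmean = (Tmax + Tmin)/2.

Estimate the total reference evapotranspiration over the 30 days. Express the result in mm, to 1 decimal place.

152.3 mm

Tmean = (25.7 + 7.7)/2 = 16.70 °C
ET₀ = 0.0023 × 15.08 × (16.70 + 17.8) × √18.0 = 0.0023 × 15.08 × 34.50 × 4.2426 = 5.0767 mm/d
Over 30 days: 5.0767 × 30 = 152.301 mm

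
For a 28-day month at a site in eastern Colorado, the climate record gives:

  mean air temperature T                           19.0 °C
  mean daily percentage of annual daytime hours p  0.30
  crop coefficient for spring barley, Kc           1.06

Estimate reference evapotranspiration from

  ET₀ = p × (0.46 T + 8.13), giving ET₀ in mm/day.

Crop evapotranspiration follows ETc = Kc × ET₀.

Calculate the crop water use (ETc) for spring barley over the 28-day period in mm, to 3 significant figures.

150 mm

ET₀ = 0.30 × (0.46 × 19.0 + 8.13) = 0.30 × 16.870 = 5.0610 mm/d
ETc = Kc × ET₀ = 1.06 × 5.0610 = 5.3647 mm/d
Over 28 days: 5.3647 × 28 = 150.212 mm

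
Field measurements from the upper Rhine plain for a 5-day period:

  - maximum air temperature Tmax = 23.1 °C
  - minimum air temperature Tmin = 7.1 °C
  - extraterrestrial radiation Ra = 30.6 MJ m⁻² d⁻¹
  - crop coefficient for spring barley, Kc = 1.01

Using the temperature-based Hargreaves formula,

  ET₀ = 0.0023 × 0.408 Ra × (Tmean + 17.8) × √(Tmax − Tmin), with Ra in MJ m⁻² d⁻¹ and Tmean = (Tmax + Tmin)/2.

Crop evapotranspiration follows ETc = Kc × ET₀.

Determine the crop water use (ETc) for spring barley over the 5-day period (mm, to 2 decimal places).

Tmean = (23.1 + 7.1)/2 = 15.10 °C
0.408 Ra = 0.408 × 30.6 = 12.4848 mm/d equivalent
ET₀ = 0.0023 × 12.4848 × (15.10 + 17.8) × √16.0 = 0.0023 × 12.4848 × 32.90 × 4.0000 = 3.7789 mm/d
ETc = Kc × ET₀ = 1.01 × 3.7789 = 3.8167 mm/d
Over 5 days: 3.8167 × 5 = 19.084 mm

19.08 mm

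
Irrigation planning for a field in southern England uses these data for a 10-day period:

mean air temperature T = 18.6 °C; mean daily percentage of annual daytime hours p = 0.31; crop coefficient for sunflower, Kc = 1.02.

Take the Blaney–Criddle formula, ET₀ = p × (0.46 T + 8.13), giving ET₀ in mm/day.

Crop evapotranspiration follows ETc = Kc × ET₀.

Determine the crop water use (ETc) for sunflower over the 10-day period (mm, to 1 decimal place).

52.8 mm

ET₀ = 0.31 × (0.46 × 18.6 + 8.13) = 0.31 × 16.686 = 5.1727 mm/d
ETc = Kc × ET₀ = 1.02 × 5.1727 = 5.2762 mm/d
Over 10 days: 5.2762 × 10 = 52.762 mm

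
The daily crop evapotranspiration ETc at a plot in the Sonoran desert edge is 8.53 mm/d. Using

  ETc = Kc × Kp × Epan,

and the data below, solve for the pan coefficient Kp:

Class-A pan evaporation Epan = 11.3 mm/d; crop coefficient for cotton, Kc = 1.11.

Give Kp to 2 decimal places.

ETc = Kc × Kp × Epan  ⇒  Kp = ETc / (Kc × Epan)
Kp = 8.53 / (1.11 × 11.3) = 8.53 / 12.543 = 0.6801

0.68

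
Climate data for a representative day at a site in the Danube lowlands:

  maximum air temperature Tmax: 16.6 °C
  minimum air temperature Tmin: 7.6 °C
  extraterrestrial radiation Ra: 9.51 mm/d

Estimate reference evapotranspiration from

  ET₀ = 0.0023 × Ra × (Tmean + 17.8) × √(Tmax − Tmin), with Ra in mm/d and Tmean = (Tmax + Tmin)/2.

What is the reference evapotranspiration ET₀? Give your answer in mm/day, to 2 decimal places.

1.96 mm/day

Tmean = (16.6 + 7.6)/2 = 12.10 °C
ET₀ = 0.0023 × 9.51 × (12.10 + 17.8) × √9.0 = 0.0023 × 9.51 × 29.90 × 3.0000 = 1.9620 mm/d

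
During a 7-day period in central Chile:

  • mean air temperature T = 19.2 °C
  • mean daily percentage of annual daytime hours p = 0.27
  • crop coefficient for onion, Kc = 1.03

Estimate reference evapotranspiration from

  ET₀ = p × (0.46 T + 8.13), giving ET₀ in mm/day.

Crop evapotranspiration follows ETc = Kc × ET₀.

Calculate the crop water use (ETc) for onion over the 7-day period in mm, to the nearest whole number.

ET₀ = 0.27 × (0.46 × 19.2 + 8.13) = 0.27 × 16.962 = 4.5797 mm/d
ETc = Kc × ET₀ = 1.03 × 4.5797 = 4.7171 mm/d
Over 7 days: 4.7171 × 7 = 33.020 mm

33 mm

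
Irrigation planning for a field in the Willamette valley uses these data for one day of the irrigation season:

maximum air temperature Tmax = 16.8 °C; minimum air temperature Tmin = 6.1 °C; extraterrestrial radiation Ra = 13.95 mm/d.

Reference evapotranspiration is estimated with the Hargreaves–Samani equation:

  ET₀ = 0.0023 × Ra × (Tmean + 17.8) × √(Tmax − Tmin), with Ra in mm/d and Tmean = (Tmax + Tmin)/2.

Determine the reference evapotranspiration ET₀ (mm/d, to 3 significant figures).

3.07 mm/d

Tmean = (16.8 + 6.1)/2 = 11.45 °C
ET₀ = 0.0023 × 13.95 × (11.45 + 17.8) × √10.7 = 0.0023 × 13.95 × 29.25 × 3.2711 = 3.0699 mm/d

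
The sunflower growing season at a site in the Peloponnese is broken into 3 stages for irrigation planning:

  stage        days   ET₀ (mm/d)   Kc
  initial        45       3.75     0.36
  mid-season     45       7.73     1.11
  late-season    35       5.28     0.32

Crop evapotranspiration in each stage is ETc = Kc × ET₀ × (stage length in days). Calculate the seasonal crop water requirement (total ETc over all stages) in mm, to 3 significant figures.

506 mm

initial: 0.36 × 3.75 × 45 = 60.75 mm
mid-season: 1.11 × 7.73 × 45 = 386.11 mm
late-season: 0.32 × 5.28 × 35 = 59.14 mm
Seasonal total = 506.00 mm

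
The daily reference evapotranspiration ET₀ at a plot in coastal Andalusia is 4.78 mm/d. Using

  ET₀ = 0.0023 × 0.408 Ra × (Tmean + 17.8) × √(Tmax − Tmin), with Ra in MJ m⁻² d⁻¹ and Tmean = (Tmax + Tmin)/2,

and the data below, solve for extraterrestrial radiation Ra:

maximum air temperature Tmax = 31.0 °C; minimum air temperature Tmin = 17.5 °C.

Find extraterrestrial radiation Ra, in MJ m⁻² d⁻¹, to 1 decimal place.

33.0 MJ m⁻² d⁻¹

Tmean = (31.0+17.5)/2 = 24.25 °C; ΔT = 13.5
Ra = ET₀ / [0.0023 × 0.408 × (Tmean+17.8) × √ΔT]
   = 4.78 / (0.0023 × 0.408 × 42.05 × 3.6742) = 32.969 MJ m⁻² d⁻¹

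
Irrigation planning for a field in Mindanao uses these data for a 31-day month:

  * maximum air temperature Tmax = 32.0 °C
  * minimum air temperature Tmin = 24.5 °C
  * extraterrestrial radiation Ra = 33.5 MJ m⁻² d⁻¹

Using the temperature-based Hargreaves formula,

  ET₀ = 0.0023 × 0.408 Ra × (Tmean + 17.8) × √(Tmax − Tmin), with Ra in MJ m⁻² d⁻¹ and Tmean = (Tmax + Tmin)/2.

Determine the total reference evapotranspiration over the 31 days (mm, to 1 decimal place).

122.9 mm

Tmean = (32.0 + 24.5)/2 = 28.25 °C
0.408 Ra = 0.408 × 33.5 = 13.6680 mm/d equivalent
ET₀ = 0.0023 × 13.6680 × (28.25 + 17.8) × √7.5 = 0.0023 × 13.6680 × 46.05 × 2.7386 = 3.9645 mm/d
Over 31 days: 3.9645 × 31 = 122.900 mm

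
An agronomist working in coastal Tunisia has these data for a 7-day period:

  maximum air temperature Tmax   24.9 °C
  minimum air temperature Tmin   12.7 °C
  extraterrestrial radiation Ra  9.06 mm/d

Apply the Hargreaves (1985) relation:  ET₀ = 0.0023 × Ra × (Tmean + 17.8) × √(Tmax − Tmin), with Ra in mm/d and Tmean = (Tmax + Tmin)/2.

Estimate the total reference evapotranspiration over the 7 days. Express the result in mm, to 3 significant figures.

Tmean = (24.9 + 12.7)/2 = 18.80 °C
ET₀ = 0.0023 × 9.06 × (18.80 + 17.8) × √12.2 = 0.0023 × 9.06 × 36.60 × 3.4928 = 2.6639 mm/d
Over 7 days: 2.6639 × 7 = 18.647 mm

18.6 mm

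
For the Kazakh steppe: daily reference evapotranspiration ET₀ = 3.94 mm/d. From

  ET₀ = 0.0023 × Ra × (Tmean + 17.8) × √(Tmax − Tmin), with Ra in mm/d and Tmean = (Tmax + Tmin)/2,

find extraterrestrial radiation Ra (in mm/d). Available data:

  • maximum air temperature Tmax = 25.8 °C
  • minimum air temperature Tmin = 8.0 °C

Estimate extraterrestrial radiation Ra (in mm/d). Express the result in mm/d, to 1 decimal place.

Tmean = 16.90 °C; √ΔT = 4.2190
Ra = ET₀ / [0.0023 × (Tmean+17.8) × √ΔT] = 3.94 / (0.0023 × 34.70 × 4.2190) = 11.701 mm/d

11.7 mm/d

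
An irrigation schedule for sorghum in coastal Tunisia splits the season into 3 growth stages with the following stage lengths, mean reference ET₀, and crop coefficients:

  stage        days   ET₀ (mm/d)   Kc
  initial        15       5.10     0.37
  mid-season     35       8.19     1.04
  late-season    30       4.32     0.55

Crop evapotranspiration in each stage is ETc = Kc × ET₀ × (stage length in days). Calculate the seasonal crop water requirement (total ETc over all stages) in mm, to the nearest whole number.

398 mm

initial: 0.37 × 5.10 × 15 = 28.31 mm
mid-season: 1.04 × 8.19 × 35 = 298.12 mm
late-season: 0.55 × 4.32 × 30 = 71.28 mm
Seasonal total = 397.71 mm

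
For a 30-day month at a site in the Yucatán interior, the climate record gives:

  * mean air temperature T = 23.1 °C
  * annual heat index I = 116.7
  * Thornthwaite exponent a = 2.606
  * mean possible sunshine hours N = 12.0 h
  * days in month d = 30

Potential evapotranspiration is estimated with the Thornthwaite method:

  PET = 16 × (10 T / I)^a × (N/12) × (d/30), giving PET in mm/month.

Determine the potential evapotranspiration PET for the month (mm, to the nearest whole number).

10T/I = 10 × 23.1 / 116.7 = 1.9794
(10T/I)^a = 1.9794^2.606 = 5.9261
Uncorrected PET = 16 × 5.9261 = 94.818 mm
Correction = (N/12)(d/30) = (12.0/12)(30/30) = 1.0000
PET = 94.818 × 1.0000 = 94.818 mm/month

95 mm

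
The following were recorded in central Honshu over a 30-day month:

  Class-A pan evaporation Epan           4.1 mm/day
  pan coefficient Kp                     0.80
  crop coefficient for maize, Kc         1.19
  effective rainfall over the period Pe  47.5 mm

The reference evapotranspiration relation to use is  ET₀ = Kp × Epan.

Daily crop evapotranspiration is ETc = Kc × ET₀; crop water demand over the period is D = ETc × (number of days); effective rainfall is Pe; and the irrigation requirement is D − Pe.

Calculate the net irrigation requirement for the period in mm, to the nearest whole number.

ET₀ = 0.80 × 4.1 = 3.2800 mm/d
ETc = Kc × ET₀ = 1.19 × 3.2800 = 3.9032 mm/d
Crop demand D = ETc × 30 d = 3.9032 × 30 = 117.096 mm
D − Pe = 117.096 − 47.5 = 69.596 mm

70 mm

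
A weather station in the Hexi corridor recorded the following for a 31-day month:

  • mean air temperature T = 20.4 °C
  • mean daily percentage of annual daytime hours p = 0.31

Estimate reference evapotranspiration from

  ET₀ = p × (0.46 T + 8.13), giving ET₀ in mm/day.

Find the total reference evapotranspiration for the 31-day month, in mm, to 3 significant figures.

168 mm

ET₀ = 0.31 × (0.46 × 20.4 + 8.13) = 0.31 × 17.514 = 5.4293 mm/d
Monthly total = 5.4293 × 31 = 168.308 mm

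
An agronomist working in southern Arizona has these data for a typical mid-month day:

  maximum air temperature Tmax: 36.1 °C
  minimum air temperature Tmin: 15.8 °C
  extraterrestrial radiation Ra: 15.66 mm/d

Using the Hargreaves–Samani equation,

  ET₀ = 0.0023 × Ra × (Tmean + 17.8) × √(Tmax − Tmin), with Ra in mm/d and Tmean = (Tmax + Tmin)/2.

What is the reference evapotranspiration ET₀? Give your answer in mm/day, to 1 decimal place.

Tmean = (36.1 + 15.8)/2 = 25.95 °C
ET₀ = 0.0023 × 15.66 × (25.95 + 17.8) × √20.3 = 0.0023 × 15.66 × 43.75 × 4.5056 = 7.0999 mm/d

7.1 mm/day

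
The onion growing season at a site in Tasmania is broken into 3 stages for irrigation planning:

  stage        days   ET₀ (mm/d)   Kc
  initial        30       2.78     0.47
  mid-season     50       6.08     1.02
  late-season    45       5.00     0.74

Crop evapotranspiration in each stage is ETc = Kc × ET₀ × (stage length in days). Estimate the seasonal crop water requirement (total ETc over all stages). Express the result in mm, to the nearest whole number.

initial: 0.47 × 2.78 × 30 = 39.20 mm
mid-season: 1.02 × 6.08 × 50 = 310.08 mm
late-season: 0.74 × 5.00 × 45 = 166.50 mm
Seasonal total = 515.78 mm

516 mm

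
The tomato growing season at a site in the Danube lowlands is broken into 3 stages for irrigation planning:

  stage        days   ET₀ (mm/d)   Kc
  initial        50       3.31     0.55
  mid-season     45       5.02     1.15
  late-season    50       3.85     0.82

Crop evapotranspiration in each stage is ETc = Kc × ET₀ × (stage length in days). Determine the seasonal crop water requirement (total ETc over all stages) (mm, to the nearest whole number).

initial: 0.55 × 3.31 × 50 = 91.03 mm
mid-season: 1.15 × 5.02 × 45 = 259.79 mm
late-season: 0.82 × 3.85 × 50 = 157.85 mm
Seasonal total = 508.67 mm

509 mm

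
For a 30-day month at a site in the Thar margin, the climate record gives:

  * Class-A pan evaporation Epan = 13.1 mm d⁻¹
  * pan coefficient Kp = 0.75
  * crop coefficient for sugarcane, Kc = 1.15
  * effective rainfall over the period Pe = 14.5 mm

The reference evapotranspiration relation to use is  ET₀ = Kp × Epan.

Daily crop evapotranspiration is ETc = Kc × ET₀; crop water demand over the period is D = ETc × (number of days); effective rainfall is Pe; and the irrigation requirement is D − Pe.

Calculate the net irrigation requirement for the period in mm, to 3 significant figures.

ET₀ = 0.75 × 13.1 = 9.8250 mm/d
ETc = Kc × ET₀ = 1.15 × 9.8250 = 11.2988 mm/d
Crop demand D = ETc × 30 d = 11.2988 × 30 = 338.964 mm
D − Pe = 338.964 − 14.5 = 324.464 mm

324 mm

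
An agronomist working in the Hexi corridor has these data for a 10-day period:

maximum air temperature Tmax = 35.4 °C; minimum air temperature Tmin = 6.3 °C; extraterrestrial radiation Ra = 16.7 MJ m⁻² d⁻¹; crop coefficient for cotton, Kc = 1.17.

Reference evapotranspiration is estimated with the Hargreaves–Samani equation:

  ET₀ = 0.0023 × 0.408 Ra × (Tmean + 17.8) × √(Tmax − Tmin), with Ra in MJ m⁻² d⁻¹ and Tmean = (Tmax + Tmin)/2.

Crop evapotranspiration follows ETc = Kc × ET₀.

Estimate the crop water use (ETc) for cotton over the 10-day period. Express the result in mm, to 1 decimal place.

Tmean = (35.4 + 6.3)/2 = 20.85 °C
0.408 Ra = 0.408 × 16.7 = 6.8136 mm/d equivalent
ET₀ = 0.0023 × 6.8136 × (20.85 + 17.8) × √29.1 = 0.0023 × 6.8136 × 38.65 × 5.3944 = 3.2674 mm/d
ETc = Kc × ET₀ = 1.17 × 3.2674 = 3.8229 mm/d
Over 10 days: 3.8229 × 10 = 38.229 mm

38.2 mm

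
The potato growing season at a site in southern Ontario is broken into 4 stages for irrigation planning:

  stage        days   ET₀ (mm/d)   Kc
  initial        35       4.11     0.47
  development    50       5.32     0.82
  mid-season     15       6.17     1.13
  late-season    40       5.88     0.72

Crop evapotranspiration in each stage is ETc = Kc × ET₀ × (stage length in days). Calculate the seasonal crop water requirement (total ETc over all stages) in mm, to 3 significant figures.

initial: 0.47 × 4.11 × 35 = 67.61 mm
development: 0.82 × 5.32 × 50 = 218.12 mm
mid-season: 1.13 × 6.17 × 15 = 104.58 mm
late-season: 0.72 × 5.88 × 40 = 169.34 mm
Seasonal total = 559.65 mm

560 mm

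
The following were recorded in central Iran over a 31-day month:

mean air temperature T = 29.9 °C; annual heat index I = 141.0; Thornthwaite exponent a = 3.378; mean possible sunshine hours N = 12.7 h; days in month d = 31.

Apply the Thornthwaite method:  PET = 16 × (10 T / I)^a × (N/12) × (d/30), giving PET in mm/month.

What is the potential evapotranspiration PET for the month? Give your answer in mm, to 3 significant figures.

222 mm

10T/I = 10 × 29.9 / 141.0 = 2.1206
(10T/I)^a = 2.1206^3.378 = 12.6700
Uncorrected PET = 16 × 12.6700 = 202.720 mm
Correction = (N/12)(d/30) = (12.7/12)(31/30) = 1.0936
PET = 202.720 × 1.0936 = 221.695 mm/month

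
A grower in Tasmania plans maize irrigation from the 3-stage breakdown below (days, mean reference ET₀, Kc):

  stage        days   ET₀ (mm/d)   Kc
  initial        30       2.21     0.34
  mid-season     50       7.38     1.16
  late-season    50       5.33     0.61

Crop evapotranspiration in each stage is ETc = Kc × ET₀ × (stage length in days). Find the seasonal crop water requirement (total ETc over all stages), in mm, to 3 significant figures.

initial: 0.34 × 2.21 × 30 = 22.54 mm
mid-season: 1.16 × 7.38 × 50 = 428.04 mm
late-season: 0.61 × 5.33 × 50 = 162.57 mm
Seasonal total = 613.15 mm

613 mm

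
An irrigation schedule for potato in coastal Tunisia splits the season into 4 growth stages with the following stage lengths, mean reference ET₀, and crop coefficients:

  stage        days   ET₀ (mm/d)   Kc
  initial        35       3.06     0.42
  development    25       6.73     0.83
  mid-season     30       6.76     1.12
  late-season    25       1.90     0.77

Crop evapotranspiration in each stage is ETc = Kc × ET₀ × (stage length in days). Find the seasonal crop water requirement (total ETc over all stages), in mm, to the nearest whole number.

initial: 0.42 × 3.06 × 35 = 44.98 mm
development: 0.83 × 6.73 × 25 = 139.65 mm
mid-season: 1.12 × 6.76 × 30 = 227.14 mm
late-season: 0.77 × 1.90 × 25 = 36.58 mm
Seasonal total = 448.35 mm

448 mm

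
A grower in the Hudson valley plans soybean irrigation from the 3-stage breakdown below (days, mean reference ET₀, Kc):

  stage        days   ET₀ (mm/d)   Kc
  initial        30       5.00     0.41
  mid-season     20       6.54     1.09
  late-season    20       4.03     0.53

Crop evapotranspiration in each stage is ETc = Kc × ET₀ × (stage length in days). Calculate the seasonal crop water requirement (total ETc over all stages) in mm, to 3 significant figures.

initial: 0.41 × 5.00 × 30 = 61.50 mm
mid-season: 1.09 × 6.54 × 20 = 142.57 mm
late-season: 0.53 × 4.03 × 20 = 42.72 mm
Seasonal total = 246.79 mm

247 mm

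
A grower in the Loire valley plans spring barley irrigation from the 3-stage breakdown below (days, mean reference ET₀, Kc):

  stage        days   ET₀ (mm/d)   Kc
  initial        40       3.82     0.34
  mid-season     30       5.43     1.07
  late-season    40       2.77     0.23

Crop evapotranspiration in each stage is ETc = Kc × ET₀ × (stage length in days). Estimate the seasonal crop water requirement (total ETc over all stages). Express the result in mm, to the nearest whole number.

initial: 0.34 × 3.82 × 40 = 51.95 mm
mid-season: 1.07 × 5.43 × 30 = 174.30 mm
late-season: 0.23 × 2.77 × 40 = 25.48 mm
Seasonal total = 251.73 mm

252 mm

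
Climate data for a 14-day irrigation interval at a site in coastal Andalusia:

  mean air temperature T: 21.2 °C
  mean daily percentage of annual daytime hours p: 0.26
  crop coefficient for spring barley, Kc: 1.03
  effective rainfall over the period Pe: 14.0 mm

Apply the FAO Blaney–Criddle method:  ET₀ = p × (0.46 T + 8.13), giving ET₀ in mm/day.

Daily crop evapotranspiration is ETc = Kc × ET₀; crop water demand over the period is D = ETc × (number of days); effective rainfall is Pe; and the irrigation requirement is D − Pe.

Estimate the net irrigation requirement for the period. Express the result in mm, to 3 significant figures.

53.0 mm

ET₀ = 0.26 × (0.46 × 21.2 + 8.13) = 0.26 × 17.882 = 4.6493 mm/d
ETc = Kc × ET₀ = 1.03 × 4.6493 = 4.7888 mm/d
Crop demand D = ETc × 14 d = 4.7888 × 14 = 67.043 mm
D − Pe = 67.043 − 14.0 = 53.043 mm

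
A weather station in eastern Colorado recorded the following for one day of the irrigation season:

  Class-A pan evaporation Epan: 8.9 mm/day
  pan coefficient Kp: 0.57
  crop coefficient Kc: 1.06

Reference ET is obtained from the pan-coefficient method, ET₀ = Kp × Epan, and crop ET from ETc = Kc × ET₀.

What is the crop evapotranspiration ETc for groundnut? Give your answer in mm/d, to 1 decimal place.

5.4 mm/d

ET₀ = 0.57 × 8.9 = 5.0730 mm/d
ETc = Kc × ET₀ = 1.06 × 5.0730 = 5.3774 mm/d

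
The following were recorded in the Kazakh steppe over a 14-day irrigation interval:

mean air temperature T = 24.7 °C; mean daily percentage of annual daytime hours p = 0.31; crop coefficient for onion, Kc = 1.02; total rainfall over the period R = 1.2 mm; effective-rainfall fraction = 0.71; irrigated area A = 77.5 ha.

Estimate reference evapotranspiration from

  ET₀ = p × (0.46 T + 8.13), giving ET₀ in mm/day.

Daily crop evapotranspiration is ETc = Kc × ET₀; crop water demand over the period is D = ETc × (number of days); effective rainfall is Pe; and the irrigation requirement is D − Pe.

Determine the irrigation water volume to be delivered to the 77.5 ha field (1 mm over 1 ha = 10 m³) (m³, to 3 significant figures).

66200 m³

ET₀ = 0.31 × (0.46 × 24.7 + 8.13) = 0.31 × 19.492 = 6.0425 mm/d
ETc = Kc × ET₀ = 1.02 × 6.0425 = 6.1634 mm/d
Crop demand D = ETc × 14 d = 6.1634 × 14 = 86.288 mm
Pe = 0.71 × 1.2 = 0.852 mm
D − Pe = 86.288 − 0.852 = 85.436 mm
Volume = 85.436 mm × 77.5 ha × 10 = 66212.9 m³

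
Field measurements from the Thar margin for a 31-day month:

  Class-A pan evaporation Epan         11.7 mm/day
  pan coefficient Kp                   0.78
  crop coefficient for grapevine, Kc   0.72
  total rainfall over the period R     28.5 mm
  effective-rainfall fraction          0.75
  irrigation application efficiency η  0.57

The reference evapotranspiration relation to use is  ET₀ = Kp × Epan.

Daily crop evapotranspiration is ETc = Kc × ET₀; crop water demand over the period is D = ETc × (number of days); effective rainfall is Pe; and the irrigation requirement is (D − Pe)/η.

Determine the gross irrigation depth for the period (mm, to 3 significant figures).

320 mm

ET₀ = 0.78 × 11.7 = 9.1260 mm/d
ETc = Kc × ET₀ = 0.72 × 9.1260 = 6.5707 mm/d
Crop demand D = ETc × 31 d = 6.5707 × 31 = 203.692 mm
Pe = 0.75 × 28.5 = 21.375 mm
D − Pe = 203.692 − 21.375 = 182.317 mm
Gross irrigation = 182.317 / 0.57 = 319.854 mm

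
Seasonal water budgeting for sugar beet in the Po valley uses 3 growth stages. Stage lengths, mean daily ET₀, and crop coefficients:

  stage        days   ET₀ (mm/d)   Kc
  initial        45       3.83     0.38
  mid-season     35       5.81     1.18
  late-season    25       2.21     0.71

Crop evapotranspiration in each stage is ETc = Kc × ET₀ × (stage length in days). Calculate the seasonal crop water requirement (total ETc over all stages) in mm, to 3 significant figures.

initial: 0.38 × 3.83 × 45 = 65.49 mm
mid-season: 1.18 × 5.81 × 35 = 239.95 mm
late-season: 0.71 × 2.21 × 25 = 39.23 mm
Seasonal total = 344.67 mm

345 mm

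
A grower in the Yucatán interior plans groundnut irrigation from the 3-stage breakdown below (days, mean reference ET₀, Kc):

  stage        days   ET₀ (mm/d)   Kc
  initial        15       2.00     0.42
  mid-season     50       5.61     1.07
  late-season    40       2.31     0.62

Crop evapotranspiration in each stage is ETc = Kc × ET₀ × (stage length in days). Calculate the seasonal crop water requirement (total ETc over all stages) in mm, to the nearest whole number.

initial: 0.42 × 2.00 × 15 = 12.60 mm
mid-season: 1.07 × 5.61 × 50 = 300.14 mm
late-season: 0.62 × 2.31 × 40 = 57.29 mm
Seasonal total = 370.03 mm

370 mm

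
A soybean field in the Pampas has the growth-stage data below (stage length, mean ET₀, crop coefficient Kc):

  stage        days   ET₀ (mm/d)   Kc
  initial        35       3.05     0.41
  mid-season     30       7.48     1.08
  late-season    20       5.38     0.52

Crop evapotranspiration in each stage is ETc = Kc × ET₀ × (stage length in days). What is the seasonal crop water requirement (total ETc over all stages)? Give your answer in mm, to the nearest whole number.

342 mm

initial: 0.41 × 3.05 × 35 = 43.77 mm
mid-season: 1.08 × 7.48 × 30 = 242.35 mm
late-season: 0.52 × 5.38 × 20 = 55.95 mm
Seasonal total = 342.07 mm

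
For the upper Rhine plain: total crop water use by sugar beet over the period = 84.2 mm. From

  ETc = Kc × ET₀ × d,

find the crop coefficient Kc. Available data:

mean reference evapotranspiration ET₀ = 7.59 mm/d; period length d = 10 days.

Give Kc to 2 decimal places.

1.11

ETc = Kc × ET₀ × d  ⇒  Kc = ETc / (ET₀ × d)
Kc = 84.2 / (7.59 × 10) = 84.2 / 75.90 = 1.1094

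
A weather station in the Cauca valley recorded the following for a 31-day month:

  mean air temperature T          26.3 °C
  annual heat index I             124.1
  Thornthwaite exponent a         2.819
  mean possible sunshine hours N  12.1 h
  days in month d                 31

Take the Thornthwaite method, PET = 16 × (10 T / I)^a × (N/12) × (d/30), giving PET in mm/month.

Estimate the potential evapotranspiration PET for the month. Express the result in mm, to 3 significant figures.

10T/I = 10 × 26.3 / 124.1 = 2.1193
(10T/I)^a = 2.1193^2.819 = 8.3088
Uncorrected PET = 16 × 8.3088 = 132.941 mm
Correction = (N/12)(d/30) = (12.1/12)(31/30) = 1.0419
PET = 132.941 × 1.0419 = 138.511 mm/month

139 mm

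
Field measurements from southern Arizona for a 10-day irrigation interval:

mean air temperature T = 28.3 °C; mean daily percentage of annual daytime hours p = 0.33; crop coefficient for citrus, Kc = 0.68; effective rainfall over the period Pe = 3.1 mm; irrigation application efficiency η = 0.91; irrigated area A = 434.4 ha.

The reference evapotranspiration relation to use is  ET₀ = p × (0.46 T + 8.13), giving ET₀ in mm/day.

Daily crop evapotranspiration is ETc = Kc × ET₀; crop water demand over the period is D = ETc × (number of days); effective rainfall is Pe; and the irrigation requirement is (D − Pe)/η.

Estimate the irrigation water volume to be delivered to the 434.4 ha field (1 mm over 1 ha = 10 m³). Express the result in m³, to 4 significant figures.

211700 m³

ET₀ = 0.33 × (0.46 × 28.3 + 8.13) = 0.33 × 21.148 = 6.9788 mm/d
ETc = Kc × ET₀ = 0.68 × 6.9788 = 4.7456 mm/d
Crop demand D = ETc × 10 d = 4.7456 × 10 = 47.456 mm
D − Pe = 47.456 − 3.1 = 44.356 mm
Gross irrigation = 44.356 / 0.91 = 48.743 mm
Volume = 48.743 mm × 434.4 ha × 10 = 211739.6 m³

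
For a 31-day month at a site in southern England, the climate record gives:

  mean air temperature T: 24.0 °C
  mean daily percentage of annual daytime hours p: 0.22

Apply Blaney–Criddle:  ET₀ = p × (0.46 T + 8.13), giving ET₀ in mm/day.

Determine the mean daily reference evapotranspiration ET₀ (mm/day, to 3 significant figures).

ET₀ = 0.22 × (0.46 × 24.0 + 8.13) = 0.22 × 19.170 = 4.2174 mm/d

4.22 mm/day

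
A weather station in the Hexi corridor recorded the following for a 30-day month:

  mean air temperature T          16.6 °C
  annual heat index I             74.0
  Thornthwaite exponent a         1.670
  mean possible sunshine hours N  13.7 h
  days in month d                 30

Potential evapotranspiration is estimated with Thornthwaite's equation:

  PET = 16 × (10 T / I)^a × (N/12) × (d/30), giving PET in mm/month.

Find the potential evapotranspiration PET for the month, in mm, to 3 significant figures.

70.4 mm

10T/I = 10 × 16.6 / 74.0 = 2.2432
(10T/I)^a = 2.2432^1.670 = 3.8543
Uncorrected PET = 16 × 3.8543 = 61.669 mm
Correction = (N/12)(d/30) = (13.7/12)(30/30) = 1.1417
PET = 61.669 × 1.1417 = 70.407 mm/month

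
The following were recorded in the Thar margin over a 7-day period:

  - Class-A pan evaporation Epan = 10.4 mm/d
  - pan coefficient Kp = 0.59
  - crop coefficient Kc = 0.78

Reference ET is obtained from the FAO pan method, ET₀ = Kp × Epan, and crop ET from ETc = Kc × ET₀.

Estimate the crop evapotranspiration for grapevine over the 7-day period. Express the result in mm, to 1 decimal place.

ET₀ = 0.59 × 10.4 = 6.1360 mm/d
ETc = Kc × ET₀ = 0.78 × 6.1360 = 4.7861 mm/d
Over 7 days: 4.7861 × 7 = 33.503 mm

33.5 mm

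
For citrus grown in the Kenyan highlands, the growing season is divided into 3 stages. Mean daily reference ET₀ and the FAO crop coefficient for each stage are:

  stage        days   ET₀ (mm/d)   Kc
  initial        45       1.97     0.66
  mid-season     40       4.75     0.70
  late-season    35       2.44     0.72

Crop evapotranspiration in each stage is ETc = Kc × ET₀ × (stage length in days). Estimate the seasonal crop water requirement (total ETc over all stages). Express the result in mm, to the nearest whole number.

initial: 0.66 × 1.97 × 45 = 58.51 mm
mid-season: 0.70 × 4.75 × 40 = 133.00 mm
late-season: 0.72 × 2.44 × 35 = 61.49 mm
Seasonal total = 253.00 mm

253 mm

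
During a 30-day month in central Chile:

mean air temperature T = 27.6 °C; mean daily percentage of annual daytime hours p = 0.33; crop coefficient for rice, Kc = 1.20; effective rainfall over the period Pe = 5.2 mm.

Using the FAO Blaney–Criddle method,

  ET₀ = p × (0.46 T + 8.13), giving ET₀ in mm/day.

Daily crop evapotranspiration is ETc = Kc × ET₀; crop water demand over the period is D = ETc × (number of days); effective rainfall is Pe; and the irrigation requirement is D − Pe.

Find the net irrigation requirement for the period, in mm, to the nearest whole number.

ET₀ = 0.33 × (0.46 × 27.6 + 8.13) = 0.33 × 20.826 = 6.8726 mm/d
ETc = Kc × ET₀ = 1.20 × 6.8726 = 8.2471 mm/d
Crop demand D = ETc × 30 d = 8.2471 × 30 = 247.413 mm
D − Pe = 247.413 − 5.2 = 242.213 mm

242 mm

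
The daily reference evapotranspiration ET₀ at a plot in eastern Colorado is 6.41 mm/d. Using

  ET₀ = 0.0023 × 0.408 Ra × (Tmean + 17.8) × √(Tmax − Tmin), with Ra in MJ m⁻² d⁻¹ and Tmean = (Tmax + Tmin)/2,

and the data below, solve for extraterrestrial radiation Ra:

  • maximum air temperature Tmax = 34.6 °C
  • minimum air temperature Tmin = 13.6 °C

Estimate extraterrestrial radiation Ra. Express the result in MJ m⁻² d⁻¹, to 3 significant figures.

Tmean = (34.6+13.6)/2 = 24.10 °C; ΔT = 21.0
Ra = ET₀ / [0.0023 × 0.408 × (Tmean+17.8) × √ΔT]
   = 6.41 / (0.0023 × 0.408 × 41.90 × 4.5826) = 35.575 MJ m⁻² d⁻¹

35.6 MJ m⁻² d⁻¹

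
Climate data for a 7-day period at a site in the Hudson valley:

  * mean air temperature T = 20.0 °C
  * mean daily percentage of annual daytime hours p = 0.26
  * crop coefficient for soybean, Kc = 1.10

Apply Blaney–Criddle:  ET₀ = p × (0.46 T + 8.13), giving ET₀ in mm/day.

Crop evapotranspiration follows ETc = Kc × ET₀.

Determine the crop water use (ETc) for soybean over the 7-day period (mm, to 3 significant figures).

34.7 mm

ET₀ = 0.26 × (0.46 × 20.0 + 8.13) = 0.26 × 17.330 = 4.5058 mm/d
ETc = Kc × ET₀ = 1.10 × 4.5058 = 4.9564 mm/d
Over 7 days: 4.9564 × 7 = 34.695 mm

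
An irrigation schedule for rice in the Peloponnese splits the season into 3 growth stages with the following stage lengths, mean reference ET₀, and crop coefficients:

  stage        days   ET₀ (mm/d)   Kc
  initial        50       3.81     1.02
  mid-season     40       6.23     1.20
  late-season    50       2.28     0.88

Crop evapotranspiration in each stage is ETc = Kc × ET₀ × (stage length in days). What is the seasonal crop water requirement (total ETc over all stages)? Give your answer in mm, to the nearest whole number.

594 mm

initial: 1.02 × 3.81 × 50 = 194.31 mm
mid-season: 1.20 × 6.23 × 40 = 299.04 mm
late-season: 0.88 × 2.28 × 50 = 100.32 mm
Seasonal total = 593.67 mm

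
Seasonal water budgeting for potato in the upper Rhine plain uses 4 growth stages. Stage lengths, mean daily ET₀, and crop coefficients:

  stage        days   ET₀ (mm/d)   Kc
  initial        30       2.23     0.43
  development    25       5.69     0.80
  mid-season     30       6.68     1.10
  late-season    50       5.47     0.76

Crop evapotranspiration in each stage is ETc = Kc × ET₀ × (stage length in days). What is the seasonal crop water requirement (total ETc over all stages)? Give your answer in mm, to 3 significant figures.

initial: 0.43 × 2.23 × 30 = 28.77 mm
development: 0.80 × 5.69 × 25 = 113.80 mm
mid-season: 1.10 × 6.68 × 30 = 220.44 mm
late-season: 0.76 × 5.47 × 50 = 207.86 mm
Seasonal total = 570.87 mm

571 mm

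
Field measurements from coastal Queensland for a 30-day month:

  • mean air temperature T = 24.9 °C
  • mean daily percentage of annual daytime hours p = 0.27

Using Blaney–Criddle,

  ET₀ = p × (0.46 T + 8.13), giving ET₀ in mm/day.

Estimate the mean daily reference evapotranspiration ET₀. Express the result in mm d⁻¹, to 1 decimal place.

5.3 mm d⁻¹

ET₀ = 0.27 × (0.46 × 24.9 + 8.13) = 0.27 × 19.584 = 5.2877 mm/d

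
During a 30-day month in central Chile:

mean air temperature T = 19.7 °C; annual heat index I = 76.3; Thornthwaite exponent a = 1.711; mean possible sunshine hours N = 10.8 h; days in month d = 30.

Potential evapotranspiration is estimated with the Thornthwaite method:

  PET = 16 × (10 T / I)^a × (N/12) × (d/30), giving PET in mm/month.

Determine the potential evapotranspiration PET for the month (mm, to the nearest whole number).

73 mm

10T/I = 10 × 19.7 / 76.3 = 2.5819
(10T/I)^a = 2.5819^1.711 = 5.0679
Uncorrected PET = 16 × 5.0679 = 81.086 mm
Correction = (N/12)(d/30) = (10.8/12)(30/30) = 0.9000
PET = 81.086 × 0.9000 = 72.977 mm/month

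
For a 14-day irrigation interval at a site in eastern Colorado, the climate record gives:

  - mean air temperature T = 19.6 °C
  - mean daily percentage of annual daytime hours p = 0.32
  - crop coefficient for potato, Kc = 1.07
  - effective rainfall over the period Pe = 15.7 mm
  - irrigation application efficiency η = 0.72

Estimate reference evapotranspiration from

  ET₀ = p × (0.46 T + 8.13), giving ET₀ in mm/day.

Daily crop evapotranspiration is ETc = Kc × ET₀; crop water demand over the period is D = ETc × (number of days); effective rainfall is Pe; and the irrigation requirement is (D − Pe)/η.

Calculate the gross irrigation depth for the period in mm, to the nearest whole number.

ET₀ = 0.32 × (0.46 × 19.6 + 8.13) = 0.32 × 17.146 = 5.4867 mm/d
ETc = Kc × ET₀ = 1.07 × 5.4867 = 5.8708 mm/d
Crop demand D = ETc × 14 d = 5.8708 × 14 = 82.191 mm
D − Pe = 82.191 − 15.7 = 66.491 mm
Gross irrigation = 66.491 / 0.72 = 92.349 mm

92 mm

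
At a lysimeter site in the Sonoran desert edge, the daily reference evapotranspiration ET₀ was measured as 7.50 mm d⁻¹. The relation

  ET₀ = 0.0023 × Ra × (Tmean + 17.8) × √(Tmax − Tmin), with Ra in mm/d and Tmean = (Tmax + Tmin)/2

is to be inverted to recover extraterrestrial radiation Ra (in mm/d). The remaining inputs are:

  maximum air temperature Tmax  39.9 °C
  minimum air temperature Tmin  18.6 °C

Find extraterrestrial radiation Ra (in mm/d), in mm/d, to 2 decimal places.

Tmean = 29.25 °C; √ΔT = 4.6152
Ra = ET₀ / [0.0023 × (Tmean+17.8) × √ΔT] = 7.50 / (0.0023 × 47.05 × 4.6152) = 15.017 mm/d

15.02 mm/d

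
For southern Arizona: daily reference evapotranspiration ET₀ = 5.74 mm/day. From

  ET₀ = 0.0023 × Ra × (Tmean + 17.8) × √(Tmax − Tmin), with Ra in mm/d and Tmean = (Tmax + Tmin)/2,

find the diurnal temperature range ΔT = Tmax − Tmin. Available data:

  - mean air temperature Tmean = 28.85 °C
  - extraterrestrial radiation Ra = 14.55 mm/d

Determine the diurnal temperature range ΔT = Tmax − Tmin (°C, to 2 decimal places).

13.52 °C

√ΔT = ET₀ / [0.0023 × Ra × (Tmean+17.8)] = 5.74 / (0.0023 × 14.55 × 46.65) = 3.6768
ΔT = 3.6768² = 13.519 °C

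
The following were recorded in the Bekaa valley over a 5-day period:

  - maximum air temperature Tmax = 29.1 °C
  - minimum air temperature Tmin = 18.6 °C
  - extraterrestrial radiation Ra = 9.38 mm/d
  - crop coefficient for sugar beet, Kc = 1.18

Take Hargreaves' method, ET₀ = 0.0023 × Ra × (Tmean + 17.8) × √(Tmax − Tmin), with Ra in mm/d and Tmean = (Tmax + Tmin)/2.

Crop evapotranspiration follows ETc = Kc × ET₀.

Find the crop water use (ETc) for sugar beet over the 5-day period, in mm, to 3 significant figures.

17.2 mm

Tmean = (29.1 + 18.6)/2 = 23.85 °C
ET₀ = 0.0023 × 9.38 × (23.85 + 17.8) × √10.5 = 0.0023 × 9.38 × 41.65 × 3.2404 = 2.9117 mm/d
ETc = Kc × ET₀ = 1.18 × 2.9117 = 3.4358 mm/d
Over 5 days: 3.4358 × 5 = 17.179 mm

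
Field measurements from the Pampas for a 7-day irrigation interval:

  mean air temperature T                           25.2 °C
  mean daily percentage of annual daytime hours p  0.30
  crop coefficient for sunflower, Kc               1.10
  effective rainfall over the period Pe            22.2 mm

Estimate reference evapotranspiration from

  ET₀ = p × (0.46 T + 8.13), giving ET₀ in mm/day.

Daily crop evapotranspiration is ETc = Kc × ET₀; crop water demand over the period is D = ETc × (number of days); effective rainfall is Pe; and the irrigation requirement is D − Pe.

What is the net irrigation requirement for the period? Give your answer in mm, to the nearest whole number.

23 mm

ET₀ = 0.30 × (0.46 × 25.2 + 8.13) = 0.30 × 19.722 = 5.9166 mm/d
ETc = Kc × ET₀ = 1.10 × 5.9166 = 6.5083 mm/d
Crop demand D = ETc × 7 d = 6.5083 × 7 = 45.558 mm
D − Pe = 45.558 − 22.2 = 23.358 mm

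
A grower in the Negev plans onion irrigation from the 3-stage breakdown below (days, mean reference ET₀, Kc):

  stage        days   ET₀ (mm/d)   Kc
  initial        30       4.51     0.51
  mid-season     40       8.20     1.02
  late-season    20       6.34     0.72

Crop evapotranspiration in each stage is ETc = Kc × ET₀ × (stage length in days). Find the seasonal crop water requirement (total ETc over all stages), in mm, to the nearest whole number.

495 mm

initial: 0.51 × 4.51 × 30 = 69.00 mm
mid-season: 1.02 × 8.20 × 40 = 334.56 mm
late-season: 0.72 × 6.34 × 20 = 91.30 mm
Seasonal total = 494.86 mm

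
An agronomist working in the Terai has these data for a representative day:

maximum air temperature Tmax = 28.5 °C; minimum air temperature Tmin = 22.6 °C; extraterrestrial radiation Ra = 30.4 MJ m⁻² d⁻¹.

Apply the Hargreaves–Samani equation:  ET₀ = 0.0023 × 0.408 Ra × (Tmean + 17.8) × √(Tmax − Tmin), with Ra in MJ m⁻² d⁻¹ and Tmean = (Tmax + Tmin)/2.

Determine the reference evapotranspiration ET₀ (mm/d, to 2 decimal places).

Tmean = (28.5 + 22.6)/2 = 25.55 °C
0.408 Ra = 0.408 × 30.4 = 12.4032 mm/d equivalent
ET₀ = 0.0023 × 12.4032 × (25.55 + 17.8) × √5.9 = 0.0023 × 12.4032 × 43.35 × 2.4290 = 3.0038 mm/d

3.00 mm/d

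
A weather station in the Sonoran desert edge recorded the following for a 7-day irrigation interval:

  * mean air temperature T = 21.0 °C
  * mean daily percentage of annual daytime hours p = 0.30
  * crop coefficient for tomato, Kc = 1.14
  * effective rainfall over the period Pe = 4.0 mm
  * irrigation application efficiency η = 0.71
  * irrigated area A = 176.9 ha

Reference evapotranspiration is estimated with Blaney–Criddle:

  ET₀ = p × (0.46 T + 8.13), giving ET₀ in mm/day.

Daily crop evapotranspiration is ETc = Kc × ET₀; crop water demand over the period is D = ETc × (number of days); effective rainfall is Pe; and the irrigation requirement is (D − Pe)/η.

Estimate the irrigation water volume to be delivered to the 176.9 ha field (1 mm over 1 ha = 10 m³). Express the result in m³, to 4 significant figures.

ET₀ = 0.30 × (0.46 × 21.0 + 8.13) = 0.30 × 17.790 = 5.3370 mm/d
ETc = Kc × ET₀ = 1.14 × 5.3370 = 6.0842 mm/d
Crop demand D = ETc × 7 d = 6.0842 × 7 = 42.589 mm
D − Pe = 42.589 − 4.0 = 38.589 mm
Gross irrigation = 38.589 / 0.71 = 54.351 mm
Volume = 54.351 mm × 176.9 ha × 10 = 96146.9 m³

96150 m³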